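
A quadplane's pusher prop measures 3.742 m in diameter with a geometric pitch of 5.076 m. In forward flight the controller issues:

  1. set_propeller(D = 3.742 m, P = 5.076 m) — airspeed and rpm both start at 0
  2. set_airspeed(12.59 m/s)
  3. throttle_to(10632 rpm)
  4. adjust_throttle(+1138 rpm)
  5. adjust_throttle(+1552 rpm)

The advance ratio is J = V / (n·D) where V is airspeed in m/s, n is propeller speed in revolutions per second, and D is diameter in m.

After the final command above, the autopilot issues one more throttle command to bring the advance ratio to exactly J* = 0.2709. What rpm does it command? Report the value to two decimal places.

rpm = 745.19

set_propeller: D = 3.742 m, P = 5.076 m (p = P/D = 1.356494); state ← (V=0, rpm=0)
set_airspeed(12.59): V ← 12.59 m/s
throttle_to(10632): rpm ← 10632
adjust_throttle(+1138): rpm ← 10632 +1138 = 11770
adjust_throttle(+1552): rpm ← 11770 +1552 = 13322
final state: V = 12.59 m/s, rpm = 13322 → n = rpm/60 = 222.033333 rev/s
target J* = 0.2709; solve J* = V/(n·D) for n: n = V/(J*·D) = 12.59/(0.2709 × 3.742) = 12.419753 rev/s
rpm = 60·n = 745.185151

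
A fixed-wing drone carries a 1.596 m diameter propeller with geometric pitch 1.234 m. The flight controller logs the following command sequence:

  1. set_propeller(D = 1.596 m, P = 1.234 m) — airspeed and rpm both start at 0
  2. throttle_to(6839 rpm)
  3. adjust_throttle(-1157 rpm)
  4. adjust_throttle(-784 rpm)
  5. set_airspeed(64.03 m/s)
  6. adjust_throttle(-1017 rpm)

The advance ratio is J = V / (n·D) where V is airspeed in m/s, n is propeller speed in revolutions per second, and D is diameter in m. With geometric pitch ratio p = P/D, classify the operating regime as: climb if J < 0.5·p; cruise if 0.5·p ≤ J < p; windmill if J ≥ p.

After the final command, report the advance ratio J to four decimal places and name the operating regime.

set_propeller: D = 1.596 m, P = 1.234 m (p = P/D = 0.773183); state ← (V=0, rpm=0)
throttle_to(6839): rpm ← 6839
adjust_throttle(-1157): rpm ← 6839 -1157 = 5682
adjust_throttle(-784): rpm ← 5682 -784 = 4898
set_airspeed(64.03): V ← 64.03 m/s
adjust_throttle(-1017): rpm ← 4898 -1017 = 3881
final state: V = 64.03 m/s, rpm = 3881 → n = rpm/60 = 64.683333 rev/s
J = V / (n·D) = 64.03 / (64.683333 × 1.596) = 0.620238
regime bands: climb J<0.3866 | cruise [0.3866, 0.7732) | windmill J≥0.7732
J = 0.6202 → cruise

J = 0.6202, regime = cruise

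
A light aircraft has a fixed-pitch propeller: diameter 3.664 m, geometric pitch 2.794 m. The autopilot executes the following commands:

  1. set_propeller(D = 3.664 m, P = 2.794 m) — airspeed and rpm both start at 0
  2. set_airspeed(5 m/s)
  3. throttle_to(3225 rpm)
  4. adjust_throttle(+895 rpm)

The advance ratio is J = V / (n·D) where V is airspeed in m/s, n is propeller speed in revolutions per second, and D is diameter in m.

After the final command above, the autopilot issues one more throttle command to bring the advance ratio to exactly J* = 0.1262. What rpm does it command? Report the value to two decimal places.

set_propeller: D = 3.664 m, P = 2.794 m (p = P/D = 0.762555); state ← (V=0, rpm=0)
set_airspeed(5): V ← 5 m/s
throttle_to(3225): rpm ← 3225
adjust_throttle(+895): rpm ← 3225 +895 = 4120
final state: V = 5 m/s, rpm = 4120 → n = rpm/60 = 68.666667 rev/s
target J* = 0.1262; solve J* = V/(n·D) for n: n = V/(J*·D) = 5/(0.1262 × 3.664) = 10.813224 rev/s
rpm = 60·n = 648.793417

rpm = 648.79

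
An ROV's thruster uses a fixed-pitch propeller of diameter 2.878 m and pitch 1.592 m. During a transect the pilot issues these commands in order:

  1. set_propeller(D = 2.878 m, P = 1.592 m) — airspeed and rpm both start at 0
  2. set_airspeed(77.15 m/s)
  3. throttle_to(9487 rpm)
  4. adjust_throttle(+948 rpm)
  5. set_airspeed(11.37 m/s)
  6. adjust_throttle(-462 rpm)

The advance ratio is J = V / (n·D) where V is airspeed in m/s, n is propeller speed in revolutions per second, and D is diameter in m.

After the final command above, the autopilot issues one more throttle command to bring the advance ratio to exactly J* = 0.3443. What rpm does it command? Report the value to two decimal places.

rpm = 688.47

set_propeller: D = 2.878 m, P = 1.592 m (p = P/D = 0.553162); state ← (V=0, rpm=0)
set_airspeed(77.15): V ← 77.15 m/s
throttle_to(9487): rpm ← 9487
adjust_throttle(+948): rpm ← 9487 +948 = 10435
set_airspeed(11.37): V ← 11.37 m/s
adjust_throttle(-462): rpm ← 10435 -462 = 9973
final state: V = 11.37 m/s, rpm = 9973 → n = rpm/60 = 166.216667 rev/s
target J* = 0.3443; solve J* = V/(n·D) for n: n = V/(J*·D) = 11.37/(0.3443 × 2.878) = 11.474470 rev/s
rpm = 60·n = 688.468228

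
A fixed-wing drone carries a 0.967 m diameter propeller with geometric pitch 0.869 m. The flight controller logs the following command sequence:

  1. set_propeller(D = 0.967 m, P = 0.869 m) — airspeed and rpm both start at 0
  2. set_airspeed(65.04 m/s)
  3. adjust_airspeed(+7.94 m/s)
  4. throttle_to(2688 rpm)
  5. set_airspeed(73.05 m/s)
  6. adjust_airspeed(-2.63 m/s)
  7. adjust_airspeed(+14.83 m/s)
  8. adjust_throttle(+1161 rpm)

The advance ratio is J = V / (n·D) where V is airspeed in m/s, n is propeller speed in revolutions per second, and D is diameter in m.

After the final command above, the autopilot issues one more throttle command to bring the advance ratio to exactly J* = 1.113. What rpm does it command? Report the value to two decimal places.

rpm = 4752.52

set_propeller: D = 0.967 m, P = 0.869 m (p = P/D = 0.898656); state ← (V=0, rpm=0)
set_airspeed(65.04): V ← 65.04 m/s
adjust_airspeed(+7.94): V ← 65.04 +7.94 = 72.98 m/s
throttle_to(2688): rpm ← 2688
set_airspeed(73.05): V ← 73.05 m/s
adjust_airspeed(-2.63): V ← 73.05 -2.63 = 70.42 m/s
adjust_airspeed(+14.83): V ← 70.42 +14.83 = 85.25 m/s
adjust_throttle(+1161): rpm ← 2688 +1161 = 3849
final state: V = 85.25 m/s, rpm = 3849 → n = rpm/60 = 64.150000 rev/s
target J* = 1.113; solve J* = V/(n·D) for n: n = V/(J*·D) = 85.25/(1.113 × 0.967) = 79.208675 rev/s
rpm = 60·n = 4752.520508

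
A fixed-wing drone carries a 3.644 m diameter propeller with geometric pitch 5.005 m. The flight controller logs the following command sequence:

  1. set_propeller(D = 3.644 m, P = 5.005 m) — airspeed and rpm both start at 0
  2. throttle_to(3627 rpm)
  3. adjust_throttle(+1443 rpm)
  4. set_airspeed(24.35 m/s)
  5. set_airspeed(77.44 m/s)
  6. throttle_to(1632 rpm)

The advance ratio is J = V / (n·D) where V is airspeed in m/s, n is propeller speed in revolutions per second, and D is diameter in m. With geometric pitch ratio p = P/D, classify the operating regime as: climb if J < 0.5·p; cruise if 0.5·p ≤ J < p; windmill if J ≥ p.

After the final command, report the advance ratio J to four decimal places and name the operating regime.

set_propeller: D = 3.644 m, P = 5.005 m (p = P/D = 1.373491); state ← (V=0, rpm=0)
throttle_to(3627): rpm ← 3627
adjust_throttle(+1443): rpm ← 3627 +1443 = 5070
set_airspeed(24.35): V ← 24.35 m/s
set_airspeed(77.44): V ← 77.44 m/s
throttle_to(1632): rpm ← 1632
final state: V = 77.44 m/s, rpm = 1632 → n = rpm/60 = 27.200000 rev/s
J = V / (n·D) = 77.44 / (27.200000 × 3.644) = 0.781300
regime bands: climb J<0.6867 | cruise [0.6867, 1.3735) | windmill J≥1.3735
J = 0.7813 → cruise

J = 0.7813, regime = cruise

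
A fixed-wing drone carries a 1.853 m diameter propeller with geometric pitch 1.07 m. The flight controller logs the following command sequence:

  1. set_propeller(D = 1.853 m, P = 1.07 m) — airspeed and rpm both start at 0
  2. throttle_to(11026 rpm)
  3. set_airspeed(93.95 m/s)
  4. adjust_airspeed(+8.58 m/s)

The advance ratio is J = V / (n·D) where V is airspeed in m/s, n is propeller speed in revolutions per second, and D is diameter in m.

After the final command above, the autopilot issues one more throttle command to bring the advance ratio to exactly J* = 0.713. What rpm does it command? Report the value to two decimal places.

set_propeller: D = 1.853 m, P = 1.07 m (p = P/D = 0.577442); state ← (V=0, rpm=0)
throttle_to(11026): rpm ← 11026
set_airspeed(93.95): V ← 93.95 m/s
adjust_airspeed(+8.58): V ← 93.95 +8.58 = 102.53 m/s
final state: V = 102.53 m/s, rpm = 11026 → n = rpm/60 = 183.766667 rev/s
target J* = 0.713; solve J* = V/(n·D) for n: n = V/(J*·D) = 102.53/(0.713 × 1.853) = 77.604340 rev/s
rpm = 60·n = 4656.260384

rpm = 4656.26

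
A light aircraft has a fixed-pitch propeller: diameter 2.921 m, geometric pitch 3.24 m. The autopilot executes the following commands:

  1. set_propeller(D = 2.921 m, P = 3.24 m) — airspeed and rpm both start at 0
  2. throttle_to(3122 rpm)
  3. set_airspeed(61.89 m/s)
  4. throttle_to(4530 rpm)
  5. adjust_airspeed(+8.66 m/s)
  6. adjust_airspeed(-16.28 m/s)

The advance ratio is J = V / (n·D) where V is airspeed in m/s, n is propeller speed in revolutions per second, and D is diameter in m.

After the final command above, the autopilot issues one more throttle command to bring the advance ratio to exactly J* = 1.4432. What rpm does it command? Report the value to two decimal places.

rpm = 772.42

set_propeller: D = 2.921 m, P = 3.24 m (p = P/D = 1.109209); state ← (V=0, rpm=0)
throttle_to(3122): rpm ← 3122
set_airspeed(61.89): V ← 61.89 m/s
throttle_to(4530): rpm ← 4530
adjust_airspeed(+8.66): V ← 61.89 +8.66 = 70.55 m/s
adjust_airspeed(-16.28): V ← 70.55 -16.28 = 54.27 m/s
final state: V = 54.27 m/s, rpm = 4530 → n = rpm/60 = 75.500000 rev/s
target J* = 1.4432; solve J* = V/(n·D) for n: n = V/(J*·D) = 54.27/(1.4432 × 2.921) = 12.873651 rev/s
rpm = 60·n = 772.419083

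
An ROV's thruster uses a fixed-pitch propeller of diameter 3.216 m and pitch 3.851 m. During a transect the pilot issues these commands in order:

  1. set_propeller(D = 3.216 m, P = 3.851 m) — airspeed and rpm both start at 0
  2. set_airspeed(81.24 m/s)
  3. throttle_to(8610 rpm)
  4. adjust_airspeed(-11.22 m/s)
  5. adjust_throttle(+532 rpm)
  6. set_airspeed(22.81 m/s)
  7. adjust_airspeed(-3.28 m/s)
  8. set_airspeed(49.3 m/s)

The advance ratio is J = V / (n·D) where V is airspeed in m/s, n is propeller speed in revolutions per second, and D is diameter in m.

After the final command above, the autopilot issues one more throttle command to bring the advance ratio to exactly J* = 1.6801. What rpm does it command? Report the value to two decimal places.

rpm = 547.45

set_propeller: D = 3.216 m, P = 3.851 m (p = P/D = 1.197450); state ← (V=0, rpm=0)
set_airspeed(81.24): V ← 81.24 m/s
throttle_to(8610): rpm ← 8610
adjust_airspeed(-11.22): V ← 81.24 -11.22 = 70.02 m/s
adjust_throttle(+532): rpm ← 8610 +532 = 9142
set_airspeed(22.81): V ← 22.81 m/s
adjust_airspeed(-3.28): V ← 22.81 -3.28 = 19.53 m/s
set_airspeed(49.3): V ← 49.3 m/s
final state: V = 49.3 m/s, rpm = 9142 → n = rpm/60 = 152.366667 rev/s
target J* = 1.6801; solve J* = V/(n·D) for n: n = V/(J*·D) = 49.3/(1.6801 × 3.216) = 9.124220 rev/s
rpm = 60·n = 547.453199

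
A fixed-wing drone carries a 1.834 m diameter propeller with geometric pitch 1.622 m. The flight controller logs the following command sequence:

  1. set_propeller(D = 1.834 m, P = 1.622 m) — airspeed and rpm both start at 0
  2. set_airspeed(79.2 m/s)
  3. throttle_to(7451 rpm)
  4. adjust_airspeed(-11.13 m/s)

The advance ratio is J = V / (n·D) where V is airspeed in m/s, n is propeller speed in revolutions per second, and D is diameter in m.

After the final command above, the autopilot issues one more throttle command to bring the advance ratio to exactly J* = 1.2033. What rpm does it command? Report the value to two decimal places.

rpm = 1850.69

set_propeller: D = 1.834 m, P = 1.622 m (p = P/D = 0.884406); state ← (V=0, rpm=0)
set_airspeed(79.2): V ← 79.2 m/s
throttle_to(7451): rpm ← 7451
adjust_airspeed(-11.13): V ← 79.2 -11.13 = 68.07 m/s
final state: V = 68.07 m/s, rpm = 7451 → n = rpm/60 = 124.183333 rev/s
target J* = 1.2033; solve J* = V/(n·D) for n: n = V/(J*·D) = 68.07/(1.2033 × 1.834) = 30.844839 rev/s
rpm = 60·n = 1850.690318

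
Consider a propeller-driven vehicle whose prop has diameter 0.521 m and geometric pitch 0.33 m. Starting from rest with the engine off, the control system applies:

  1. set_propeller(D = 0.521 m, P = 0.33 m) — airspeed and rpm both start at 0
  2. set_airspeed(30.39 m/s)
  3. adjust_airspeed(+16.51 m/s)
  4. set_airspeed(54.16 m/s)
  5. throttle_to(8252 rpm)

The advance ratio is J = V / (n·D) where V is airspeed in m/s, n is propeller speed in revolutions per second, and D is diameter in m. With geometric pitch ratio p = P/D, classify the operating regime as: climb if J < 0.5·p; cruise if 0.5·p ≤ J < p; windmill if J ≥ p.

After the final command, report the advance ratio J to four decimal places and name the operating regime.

set_propeller: D = 0.521 m, P = 0.33 m (p = P/D = 0.633397); state ← (V=0, rpm=0)
set_airspeed(30.39): V ← 30.39 m/s
adjust_airspeed(+16.51): V ← 30.39 +16.51 = 46.9 m/s
set_airspeed(54.16): V ← 54.16 m/s
throttle_to(8252): rpm ← 8252
final state: V = 54.16 m/s, rpm = 8252 → n = rpm/60 = 137.533333 rev/s
J = V / (n·D) = 54.16 / (137.533333 × 0.521) = 0.755845
regime bands: climb J<0.3167 | cruise [0.3167, 0.6334) | windmill J≥0.6334
J = 0.7558 → windmill

J = 0.7558, regime = windmill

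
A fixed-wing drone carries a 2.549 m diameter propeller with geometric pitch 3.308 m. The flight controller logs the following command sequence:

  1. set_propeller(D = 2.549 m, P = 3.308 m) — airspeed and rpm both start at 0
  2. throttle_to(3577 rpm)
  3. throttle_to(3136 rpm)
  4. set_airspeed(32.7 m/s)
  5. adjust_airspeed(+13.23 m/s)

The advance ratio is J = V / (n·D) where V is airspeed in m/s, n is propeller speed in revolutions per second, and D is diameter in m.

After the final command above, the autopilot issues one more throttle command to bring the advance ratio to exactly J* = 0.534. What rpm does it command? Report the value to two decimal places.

set_propeller: D = 2.549 m, P = 3.308 m (p = P/D = 1.297764); state ← (V=0, rpm=0)
throttle_to(3577): rpm ← 3577
throttle_to(3136): rpm ← 3136
set_airspeed(32.7): V ← 32.7 m/s
adjust_airspeed(+13.23): V ← 32.7 +13.23 = 45.93 m/s
final state: V = 45.93 m/s, rpm = 3136 → n = rpm/60 = 52.266667 rev/s
target J* = 0.534; solve J* = V/(n·D) for n: n = V/(J*·D) = 45.93/(0.534 × 2.549) = 33.743129 rev/s
rpm = 60·n = 2024.587743

rpm = 2024.59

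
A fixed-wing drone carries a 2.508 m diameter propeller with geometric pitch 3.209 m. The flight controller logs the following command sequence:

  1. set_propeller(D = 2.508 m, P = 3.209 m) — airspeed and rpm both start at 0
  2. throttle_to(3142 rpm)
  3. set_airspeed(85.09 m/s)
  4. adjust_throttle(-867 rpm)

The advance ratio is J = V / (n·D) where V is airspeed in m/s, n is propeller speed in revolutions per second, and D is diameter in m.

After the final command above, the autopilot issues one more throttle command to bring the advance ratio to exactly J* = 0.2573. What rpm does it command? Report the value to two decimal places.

rpm = 7911.57

set_propeller: D = 2.508 m, P = 3.209 m (p = P/D = 1.279506); state ← (V=0, rpm=0)
throttle_to(3142): rpm ← 3142
set_airspeed(85.09): V ← 85.09 m/s
adjust_throttle(-867): rpm ← 3142 -867 = 2275
final state: V = 85.09 m/s, rpm = 2275 → n = rpm/60 = 37.916667 rev/s
target J* = 0.2573; solve J* = V/(n·D) for n: n = V/(J*·D) = 85.09/(0.2573 × 2.508) = 131.859433 rev/s
rpm = 60·n = 7911.566005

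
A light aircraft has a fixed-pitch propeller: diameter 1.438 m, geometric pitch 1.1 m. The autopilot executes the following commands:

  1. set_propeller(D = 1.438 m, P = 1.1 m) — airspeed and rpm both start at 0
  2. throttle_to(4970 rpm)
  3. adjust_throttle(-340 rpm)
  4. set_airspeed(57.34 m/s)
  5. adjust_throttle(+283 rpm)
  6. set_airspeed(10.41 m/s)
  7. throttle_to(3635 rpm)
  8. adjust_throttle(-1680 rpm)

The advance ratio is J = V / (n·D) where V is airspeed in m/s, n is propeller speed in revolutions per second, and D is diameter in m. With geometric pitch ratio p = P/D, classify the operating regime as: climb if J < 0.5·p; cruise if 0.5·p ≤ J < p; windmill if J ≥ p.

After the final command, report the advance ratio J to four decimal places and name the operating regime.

set_propeller: D = 1.438 m, P = 1.1 m (p = P/D = 0.764951); state ← (V=0, rpm=0)
throttle_to(4970): rpm ← 4970
adjust_throttle(-340): rpm ← 4970 -340 = 4630
set_airspeed(57.34): V ← 57.34 m/s
adjust_throttle(+283): rpm ← 4630 +283 = 4913
set_airspeed(10.41): V ← 10.41 m/s
throttle_to(3635): rpm ← 3635
adjust_throttle(-1680): rpm ← 3635 -1680 = 1955
final state: V = 10.41 m/s, rpm = 1955 → n = rpm/60 = 32.583333 rev/s
J = V / (n·D) = 10.41 / (32.583333 × 1.438) = 0.222176
regime bands: climb J<0.3825 | cruise [0.3825, 0.7650) | windmill J≥0.7650
J = 0.2222 → climb

J = 0.2222, regime = climb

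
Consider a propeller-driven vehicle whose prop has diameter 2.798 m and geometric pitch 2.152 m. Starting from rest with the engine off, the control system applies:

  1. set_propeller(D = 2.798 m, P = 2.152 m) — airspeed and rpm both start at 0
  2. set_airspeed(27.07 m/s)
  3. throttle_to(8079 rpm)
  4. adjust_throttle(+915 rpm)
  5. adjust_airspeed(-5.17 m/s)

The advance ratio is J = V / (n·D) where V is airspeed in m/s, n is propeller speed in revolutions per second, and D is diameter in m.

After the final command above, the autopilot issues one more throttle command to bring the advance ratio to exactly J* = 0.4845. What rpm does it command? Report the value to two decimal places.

set_propeller: D = 2.798 m, P = 2.152 m (p = P/D = 0.769121); state ← (V=0, rpm=0)
set_airspeed(27.07): V ← 27.07 m/s
throttle_to(8079): rpm ← 8079
adjust_throttle(+915): rpm ← 8079 +915 = 8994
adjust_airspeed(-5.17): V ← 27.07 -5.17 = 21.9 m/s
final state: V = 21.9 m/s, rpm = 8994 → n = rpm/60 = 149.900000 rev/s
target J* = 0.4845; solve J* = V/(n·D) for n: n = V/(J*·D) = 21.9/(0.4845 × 2.798) = 16.154839 rev/s
rpm = 60·n = 969.290316

rpm = 969.29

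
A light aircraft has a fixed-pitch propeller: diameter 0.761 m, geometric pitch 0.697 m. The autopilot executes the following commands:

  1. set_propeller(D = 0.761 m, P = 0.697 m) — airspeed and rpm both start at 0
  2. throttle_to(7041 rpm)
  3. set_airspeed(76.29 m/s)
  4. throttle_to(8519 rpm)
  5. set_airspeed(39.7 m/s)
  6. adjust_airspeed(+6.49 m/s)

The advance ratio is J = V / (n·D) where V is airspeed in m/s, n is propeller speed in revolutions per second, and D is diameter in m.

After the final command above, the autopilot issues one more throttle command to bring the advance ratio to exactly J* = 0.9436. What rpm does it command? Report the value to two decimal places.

set_propeller: D = 0.761 m, P = 0.697 m (p = P/D = 0.915900); state ← (V=0, rpm=0)
throttle_to(7041): rpm ← 7041
set_airspeed(76.29): V ← 76.29 m/s
throttle_to(8519): rpm ← 8519
set_airspeed(39.7): V ← 39.7 m/s
adjust_airspeed(+6.49): V ← 39.7 +6.49 = 46.19 m/s
final state: V = 46.19 m/s, rpm = 8519 → n = rpm/60 = 141.983333 rev/s
target J* = 0.9436; solve J* = V/(n·D) for n: n = V/(J*·D) = 46.19/(0.9436 × 0.761) = 64.324345 rev/s
rpm = 60·n = 3859.460706

rpm = 3859.46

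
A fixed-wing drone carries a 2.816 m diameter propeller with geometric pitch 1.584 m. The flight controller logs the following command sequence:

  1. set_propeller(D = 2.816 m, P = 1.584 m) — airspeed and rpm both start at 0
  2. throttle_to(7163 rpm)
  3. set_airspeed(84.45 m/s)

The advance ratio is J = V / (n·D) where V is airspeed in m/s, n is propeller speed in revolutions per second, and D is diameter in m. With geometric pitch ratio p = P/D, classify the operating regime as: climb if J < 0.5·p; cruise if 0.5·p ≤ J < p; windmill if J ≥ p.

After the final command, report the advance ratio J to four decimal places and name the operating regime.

set_propeller: D = 2.816 m, P = 1.584 m (p = P/D = 0.562500); state ← (V=0, rpm=0)
throttle_to(7163): rpm ← 7163
set_airspeed(84.45): V ← 84.45 m/s
final state: V = 84.45 m/s, rpm = 7163 → n = rpm/60 = 119.383333 rev/s
J = V / (n·D) = 84.45 / (119.383333 × 2.816) = 0.251202
regime bands: climb J<0.2813 | cruise [0.2813, 0.5625) | windmill J≥0.5625
J = 0.2512 → climb

J = 0.2512, regime = climb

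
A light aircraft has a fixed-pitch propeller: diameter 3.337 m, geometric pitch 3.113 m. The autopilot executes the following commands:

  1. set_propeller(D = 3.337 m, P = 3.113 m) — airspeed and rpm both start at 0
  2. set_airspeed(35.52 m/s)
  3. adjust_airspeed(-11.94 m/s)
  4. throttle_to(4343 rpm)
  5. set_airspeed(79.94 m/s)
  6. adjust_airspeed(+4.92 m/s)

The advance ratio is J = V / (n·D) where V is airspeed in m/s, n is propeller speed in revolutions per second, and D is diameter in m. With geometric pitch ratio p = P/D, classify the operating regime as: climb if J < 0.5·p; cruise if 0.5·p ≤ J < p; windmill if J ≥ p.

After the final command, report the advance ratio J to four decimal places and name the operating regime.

J = 0.3513, regime = climb

set_propeller: D = 3.337 m, P = 3.113 m (p = P/D = 0.932874); state ← (V=0, rpm=0)
set_airspeed(35.52): V ← 35.52 m/s
adjust_airspeed(-11.94): V ← 35.52 -11.94 = 23.58 m/s
throttle_to(4343): rpm ← 4343
set_airspeed(79.94): V ← 79.94 m/s
adjust_airspeed(+4.92): V ← 79.94 +4.92 = 84.86 m/s
final state: V = 84.86 m/s, rpm = 4343 → n = rpm/60 = 72.383333 rev/s
J = V / (n·D) = 84.86 / (72.383333 × 3.337) = 0.351324
regime bands: climb J<0.4664 | cruise [0.4664, 0.9329) | windmill J≥0.9329
J = 0.3513 → climb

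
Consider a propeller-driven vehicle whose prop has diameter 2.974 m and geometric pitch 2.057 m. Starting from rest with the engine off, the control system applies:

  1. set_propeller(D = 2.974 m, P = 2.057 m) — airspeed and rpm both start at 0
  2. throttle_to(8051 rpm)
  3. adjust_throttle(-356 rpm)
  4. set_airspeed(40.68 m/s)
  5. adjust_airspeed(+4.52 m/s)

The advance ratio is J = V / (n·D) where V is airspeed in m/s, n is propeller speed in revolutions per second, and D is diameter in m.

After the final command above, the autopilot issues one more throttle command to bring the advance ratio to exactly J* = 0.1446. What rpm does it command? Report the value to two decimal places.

set_propeller: D = 2.974 m, P = 2.057 m (p = P/D = 0.691661); state ← (V=0, rpm=0)
throttle_to(8051): rpm ← 8051
adjust_throttle(-356): rpm ← 8051 -356 = 7695
set_airspeed(40.68): V ← 40.68 m/s
adjust_airspeed(+4.52): V ← 40.68 +4.52 = 45.2 m/s
final state: V = 45.2 m/s, rpm = 7695 → n = rpm/60 = 128.250000 rev/s
target J* = 0.1446; solve J* = V/(n·D) for n: n = V/(J*·D) = 45.2/(0.1446 × 2.974) = 105.106404 rev/s
rpm = 60·n = 6306.384237

rpm = 6306.38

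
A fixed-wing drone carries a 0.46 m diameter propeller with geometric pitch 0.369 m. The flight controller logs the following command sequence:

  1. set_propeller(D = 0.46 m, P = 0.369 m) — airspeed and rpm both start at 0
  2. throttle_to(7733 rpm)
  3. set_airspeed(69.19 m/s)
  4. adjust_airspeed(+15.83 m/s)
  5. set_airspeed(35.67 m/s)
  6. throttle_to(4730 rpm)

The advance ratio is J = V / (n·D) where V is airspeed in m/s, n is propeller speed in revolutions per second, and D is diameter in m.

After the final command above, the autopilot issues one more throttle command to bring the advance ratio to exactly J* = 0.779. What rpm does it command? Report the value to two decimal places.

set_propeller: D = 0.46 m, P = 0.369 m (p = P/D = 0.802174); state ← (V=0, rpm=0)
throttle_to(7733): rpm ← 7733
set_airspeed(69.19): V ← 69.19 m/s
adjust_airspeed(+15.83): V ← 69.19 +15.83 = 85.02 m/s
set_airspeed(35.67): V ← 35.67 m/s
throttle_to(4730): rpm ← 4730
final state: V = 35.67 m/s, rpm = 4730 → n = rpm/60 = 78.833333 rev/s
target J* = 0.779; solve J* = V/(n·D) for n: n = V/(J*·D) = 35.67/(0.779 × 0.46) = 99.542334 rev/s
rpm = 60·n = 5972.540046

rpm = 5972.54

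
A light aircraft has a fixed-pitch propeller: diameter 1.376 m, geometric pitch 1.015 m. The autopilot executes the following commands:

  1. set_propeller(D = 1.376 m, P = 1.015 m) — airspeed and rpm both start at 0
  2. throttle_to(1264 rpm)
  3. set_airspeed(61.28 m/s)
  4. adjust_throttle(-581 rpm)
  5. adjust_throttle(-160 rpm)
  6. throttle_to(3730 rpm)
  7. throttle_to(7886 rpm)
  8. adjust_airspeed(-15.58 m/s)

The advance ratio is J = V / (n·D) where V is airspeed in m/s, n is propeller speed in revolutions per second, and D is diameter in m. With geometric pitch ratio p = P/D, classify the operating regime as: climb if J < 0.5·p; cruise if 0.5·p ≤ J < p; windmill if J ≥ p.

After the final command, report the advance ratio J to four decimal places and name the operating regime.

J = 0.2527, regime = climb

set_propeller: D = 1.376 m, P = 1.015 m (p = P/D = 0.737645); state ← (V=0, rpm=0)
throttle_to(1264): rpm ← 1264
set_airspeed(61.28): V ← 61.28 m/s
adjust_throttle(-581): rpm ← 1264 -581 = 683
adjust_throttle(-160): rpm ← 683 -160 = 523
throttle_to(3730): rpm ← 3730
throttle_to(7886): rpm ← 7886
adjust_airspeed(-15.58): V ← 61.28 -15.58 = 45.7 m/s
final state: V = 45.7 m/s, rpm = 7886 → n = rpm/60 = 131.433333 rev/s
J = V / (n·D) = 45.7 / (131.433333 × 1.376) = 0.252692
regime bands: climb J<0.3688 | cruise [0.3688, 0.7376) | windmill J≥0.7376
J = 0.2527 → climb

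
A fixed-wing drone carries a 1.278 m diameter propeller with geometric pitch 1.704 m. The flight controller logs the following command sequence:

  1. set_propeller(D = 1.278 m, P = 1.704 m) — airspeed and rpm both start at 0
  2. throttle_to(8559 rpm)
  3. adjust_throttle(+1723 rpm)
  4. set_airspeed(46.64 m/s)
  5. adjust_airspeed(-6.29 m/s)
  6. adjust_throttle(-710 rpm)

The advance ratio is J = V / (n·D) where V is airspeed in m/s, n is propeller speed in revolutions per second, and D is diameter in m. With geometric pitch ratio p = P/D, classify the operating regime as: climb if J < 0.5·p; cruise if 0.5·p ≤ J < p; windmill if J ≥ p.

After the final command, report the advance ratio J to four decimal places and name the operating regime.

J = 0.1979, regime = climb

set_propeller: D = 1.278 m, P = 1.704 m (p = P/D = 1.333333); state ← (V=0, rpm=0)
throttle_to(8559): rpm ← 8559
adjust_throttle(+1723): rpm ← 8559 +1723 = 10282
set_airspeed(46.64): V ← 46.64 m/s
adjust_airspeed(-6.29): V ← 46.64 -6.29 = 40.35 m/s
adjust_throttle(-710): rpm ← 10282 -710 = 9572
final state: V = 40.35 m/s, rpm = 9572 → n = rpm/60 = 159.533333 rev/s
J = V / (n·D) = 40.35 / (159.533333 × 1.278) = 0.197907
regime bands: climb J<0.6667 | cruise [0.6667, 1.3333) | windmill J≥1.3333
J = 0.1979 → climb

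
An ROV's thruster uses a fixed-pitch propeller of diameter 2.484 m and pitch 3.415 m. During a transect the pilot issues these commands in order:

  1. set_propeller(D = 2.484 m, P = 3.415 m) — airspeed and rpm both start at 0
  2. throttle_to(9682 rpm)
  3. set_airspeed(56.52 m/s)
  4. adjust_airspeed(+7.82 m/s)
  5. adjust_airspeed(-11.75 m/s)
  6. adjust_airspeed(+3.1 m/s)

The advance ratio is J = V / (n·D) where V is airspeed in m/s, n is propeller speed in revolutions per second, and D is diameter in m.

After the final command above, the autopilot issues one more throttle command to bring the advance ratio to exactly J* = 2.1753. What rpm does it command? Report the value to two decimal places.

rpm = 618.38

set_propeller: D = 2.484 m, P = 3.415 m (p = P/D = 1.374799); state ← (V=0, rpm=0)
throttle_to(9682): rpm ← 9682
set_airspeed(56.52): V ← 56.52 m/s
adjust_airspeed(+7.82): V ← 56.52 +7.82 = 64.34 m/s
adjust_airspeed(-11.75): V ← 64.34 -11.75 = 52.59 m/s
adjust_airspeed(+3.1): V ← 52.59 +3.1 = 55.69 m/s
final state: V = 55.69 m/s, rpm = 9682 → n = rpm/60 = 161.366667 rev/s
target J* = 2.1753; solve J* = V/(n·D) for n: n = V/(J*·D) = 55.69/(2.1753 × 2.484) = 10.306387 rev/s
rpm = 60·n = 618.383249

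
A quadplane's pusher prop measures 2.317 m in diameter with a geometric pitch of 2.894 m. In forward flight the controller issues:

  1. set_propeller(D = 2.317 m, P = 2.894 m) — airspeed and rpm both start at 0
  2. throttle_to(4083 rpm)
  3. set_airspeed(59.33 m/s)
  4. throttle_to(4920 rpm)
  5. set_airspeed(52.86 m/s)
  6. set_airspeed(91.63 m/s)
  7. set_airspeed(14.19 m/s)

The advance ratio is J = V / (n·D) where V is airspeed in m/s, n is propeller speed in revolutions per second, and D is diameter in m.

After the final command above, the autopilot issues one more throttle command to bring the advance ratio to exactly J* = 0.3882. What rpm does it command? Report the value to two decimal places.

set_propeller: D = 2.317 m, P = 2.894 m (p = P/D = 1.249029); state ← (V=0, rpm=0)
throttle_to(4083): rpm ← 4083
set_airspeed(59.33): V ← 59.33 m/s
throttle_to(4920): rpm ← 4920
set_airspeed(52.86): V ← 52.86 m/s
set_airspeed(91.63): V ← 91.63 m/s
set_airspeed(14.19): V ← 14.19 m/s
final state: V = 14.19 m/s, rpm = 4920 → n = rpm/60 = 82.000000 rev/s
target J* = 0.3882; solve J* = V/(n·D) for n: n = V/(J*·D) = 14.19/(0.3882 × 2.317) = 15.776143 rev/s
rpm = 60·n = 946.568572

rpm = 946.57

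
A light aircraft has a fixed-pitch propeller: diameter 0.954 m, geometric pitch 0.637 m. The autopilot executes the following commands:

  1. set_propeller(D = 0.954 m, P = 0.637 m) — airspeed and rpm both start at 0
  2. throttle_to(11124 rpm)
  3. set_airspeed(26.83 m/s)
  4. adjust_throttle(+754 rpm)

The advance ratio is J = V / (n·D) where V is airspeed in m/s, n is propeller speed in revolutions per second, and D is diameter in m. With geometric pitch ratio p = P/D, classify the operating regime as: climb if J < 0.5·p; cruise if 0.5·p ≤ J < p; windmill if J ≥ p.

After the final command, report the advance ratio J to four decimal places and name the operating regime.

set_propeller: D = 0.954 m, P = 0.637 m (p = P/D = 0.667715); state ← (V=0, rpm=0)
throttle_to(11124): rpm ← 11124
set_airspeed(26.83): V ← 26.83 m/s
adjust_throttle(+754): rpm ← 11124 +754 = 11878
final state: V = 26.83 m/s, rpm = 11878 → n = rpm/60 = 197.966667 rev/s
J = V / (n·D) = 26.83 / (197.966667 × 0.954) = 0.142063
regime bands: climb J<0.3339 | cruise [0.3339, 0.6677) | windmill J≥0.6677
J = 0.1421 → climb

J = 0.1421, regime = climb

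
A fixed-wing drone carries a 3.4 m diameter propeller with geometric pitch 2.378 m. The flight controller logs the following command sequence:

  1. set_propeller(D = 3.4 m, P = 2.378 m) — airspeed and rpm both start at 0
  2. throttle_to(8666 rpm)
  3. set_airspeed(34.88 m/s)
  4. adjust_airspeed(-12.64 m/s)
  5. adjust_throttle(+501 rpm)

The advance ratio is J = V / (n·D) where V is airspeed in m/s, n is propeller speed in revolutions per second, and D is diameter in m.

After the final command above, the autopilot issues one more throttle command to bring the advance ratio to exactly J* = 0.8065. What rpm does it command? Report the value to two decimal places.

rpm = 486.63

set_propeller: D = 3.4 m, P = 2.378 m (p = P/D = 0.699412); state ← (V=0, rpm=0)
throttle_to(8666): rpm ← 8666
set_airspeed(34.88): V ← 34.88 m/s
adjust_airspeed(-12.64): V ← 34.88 -12.64 = 22.24 m/s
adjust_throttle(+501): rpm ← 8666 +501 = 9167
final state: V = 22.24 m/s, rpm = 9167 → n = rpm/60 = 152.783333 rev/s
target J* = 0.8065; solve J* = V/(n·D) for n: n = V/(J*·D) = 22.24/(0.8065 × 3.4) = 8.110572 rev/s
rpm = 60·n = 486.634331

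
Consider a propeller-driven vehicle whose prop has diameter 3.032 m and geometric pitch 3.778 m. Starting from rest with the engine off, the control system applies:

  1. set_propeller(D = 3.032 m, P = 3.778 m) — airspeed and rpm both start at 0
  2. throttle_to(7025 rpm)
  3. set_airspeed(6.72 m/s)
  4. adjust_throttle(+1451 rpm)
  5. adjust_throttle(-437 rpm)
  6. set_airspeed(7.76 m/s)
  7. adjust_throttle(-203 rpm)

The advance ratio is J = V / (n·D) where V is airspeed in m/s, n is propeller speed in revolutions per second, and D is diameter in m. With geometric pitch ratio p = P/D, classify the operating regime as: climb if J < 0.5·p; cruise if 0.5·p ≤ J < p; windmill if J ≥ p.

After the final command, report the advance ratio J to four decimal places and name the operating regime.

set_propeller: D = 3.032 m, P = 3.778 m (p = P/D = 1.246042); state ← (V=0, rpm=0)
throttle_to(7025): rpm ← 7025
set_airspeed(6.72): V ← 6.72 m/s
adjust_throttle(+1451): rpm ← 7025 +1451 = 8476
adjust_throttle(-437): rpm ← 8476 -437 = 8039
set_airspeed(7.76): V ← 7.76 m/s
adjust_throttle(-203): rpm ← 8039 -203 = 7836
final state: V = 7.76 m/s, rpm = 7836 → n = rpm/60 = 130.600000 rev/s
J = V / (n·D) = 7.76 / (130.600000 × 3.032) = 0.019597
regime bands: climb J<0.6230 | cruise [0.6230, 1.2460) | windmill J≥1.2460
J = 0.0196 → climb

J = 0.0196, regime = climb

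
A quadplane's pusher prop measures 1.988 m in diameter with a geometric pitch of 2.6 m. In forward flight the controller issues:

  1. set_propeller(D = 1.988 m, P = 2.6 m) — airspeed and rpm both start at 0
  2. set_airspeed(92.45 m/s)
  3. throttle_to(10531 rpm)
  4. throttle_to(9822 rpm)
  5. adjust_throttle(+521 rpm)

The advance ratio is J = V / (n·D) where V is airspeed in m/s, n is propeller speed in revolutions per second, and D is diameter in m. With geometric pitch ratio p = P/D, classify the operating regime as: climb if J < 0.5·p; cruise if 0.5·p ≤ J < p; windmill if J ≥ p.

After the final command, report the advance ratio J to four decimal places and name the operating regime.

J = 0.2698, regime = climb

set_propeller: D = 1.988 m, P = 2.6 m (p = P/D = 1.307847); state ← (V=0, rpm=0)
set_airspeed(92.45): V ← 92.45 m/s
throttle_to(10531): rpm ← 10531
throttle_to(9822): rpm ← 9822
adjust_throttle(+521): rpm ← 9822 +521 = 10343
final state: V = 92.45 m/s, rpm = 10343 → n = rpm/60 = 172.383333 rev/s
J = V / (n·D) = 92.45 / (172.383333 × 1.988) = 0.269771
regime bands: climb J<0.6539 | cruise [0.6539, 1.3078) | windmill J≥1.3078
J = 0.2698 → climb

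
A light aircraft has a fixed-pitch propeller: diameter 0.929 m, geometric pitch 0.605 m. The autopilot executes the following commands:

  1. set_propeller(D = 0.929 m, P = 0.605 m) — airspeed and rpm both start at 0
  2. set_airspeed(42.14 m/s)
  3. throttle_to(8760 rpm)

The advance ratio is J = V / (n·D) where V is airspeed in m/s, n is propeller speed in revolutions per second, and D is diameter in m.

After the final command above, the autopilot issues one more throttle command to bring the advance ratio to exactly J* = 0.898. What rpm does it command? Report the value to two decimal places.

set_propeller: D = 0.929 m, P = 0.605 m (p = P/D = 0.651238); state ← (V=0, rpm=0)
set_airspeed(42.14): V ← 42.14 m/s
throttle_to(8760): rpm ← 8760
final state: V = 42.14 m/s, rpm = 8760 → n = rpm/60 = 146.000000 rev/s
target J* = 0.898; solve J* = V/(n·D) for n: n = V/(J*·D) = 42.14/(0.898 × 0.929) = 50.512921 rev/s
rpm = 60·n = 3030.775243

rpm = 3030.78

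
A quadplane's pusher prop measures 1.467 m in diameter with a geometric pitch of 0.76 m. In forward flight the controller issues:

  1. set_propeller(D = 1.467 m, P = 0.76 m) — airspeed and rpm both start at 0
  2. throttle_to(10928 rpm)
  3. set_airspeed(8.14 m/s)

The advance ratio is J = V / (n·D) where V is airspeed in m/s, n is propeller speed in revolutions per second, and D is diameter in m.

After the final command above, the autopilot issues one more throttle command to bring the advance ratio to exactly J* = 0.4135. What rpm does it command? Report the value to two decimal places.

rpm = 805.14

set_propeller: D = 1.467 m, P = 0.76 m (p = P/D = 0.518064); state ← (V=0, rpm=0)
throttle_to(10928): rpm ← 10928
set_airspeed(8.14): V ← 8.14 m/s
final state: V = 8.14 m/s, rpm = 10928 → n = rpm/60 = 182.133333 rev/s
target J* = 0.4135; solve J* = V/(n·D) for n: n = V/(J*·D) = 8.14/(0.4135 × 1.467) = 13.418957 rev/s
rpm = 60·n = 805.137450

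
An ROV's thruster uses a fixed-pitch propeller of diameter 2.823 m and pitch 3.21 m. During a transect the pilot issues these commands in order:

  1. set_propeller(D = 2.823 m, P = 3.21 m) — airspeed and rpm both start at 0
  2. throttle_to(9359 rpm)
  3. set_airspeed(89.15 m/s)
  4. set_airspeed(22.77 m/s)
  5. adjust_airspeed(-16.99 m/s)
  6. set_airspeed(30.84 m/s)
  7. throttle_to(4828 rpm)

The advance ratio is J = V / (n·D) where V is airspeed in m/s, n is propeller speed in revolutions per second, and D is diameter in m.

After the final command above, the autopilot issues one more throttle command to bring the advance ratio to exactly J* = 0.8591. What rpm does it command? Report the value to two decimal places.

set_propeller: D = 2.823 m, P = 3.21 m (p = P/D = 1.137088); state ← (V=0, rpm=0)
throttle_to(9359): rpm ← 9359
set_airspeed(89.15): V ← 89.15 m/s
set_airspeed(22.77): V ← 22.77 m/s
adjust_airspeed(-16.99): V ← 22.77 -16.99 = 5.78 m/s
set_airspeed(30.84): V ← 30.84 m/s
throttle_to(4828): rpm ← 4828
final state: V = 30.84 m/s, rpm = 4828 → n = rpm/60 = 80.466667 rev/s
target J* = 0.8591; solve J* = V/(n·D) for n: n = V/(J*·D) = 30.84/(0.8591 × 2.823) = 12.716271 rev/s
rpm = 60·n = 762.976256

rpm = 762.98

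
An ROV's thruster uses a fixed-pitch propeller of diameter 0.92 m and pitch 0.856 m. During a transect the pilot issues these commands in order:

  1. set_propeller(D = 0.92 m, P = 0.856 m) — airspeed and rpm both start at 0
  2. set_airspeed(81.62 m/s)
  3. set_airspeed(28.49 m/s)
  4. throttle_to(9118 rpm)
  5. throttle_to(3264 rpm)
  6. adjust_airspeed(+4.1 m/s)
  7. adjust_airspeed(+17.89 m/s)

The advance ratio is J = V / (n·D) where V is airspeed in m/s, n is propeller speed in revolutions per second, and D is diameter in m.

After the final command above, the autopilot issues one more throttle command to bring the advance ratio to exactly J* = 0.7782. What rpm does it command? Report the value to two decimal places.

rpm = 4230.50

set_propeller: D = 0.92 m, P = 0.856 m (p = P/D = 0.930435); state ← (V=0, rpm=0)
set_airspeed(81.62): V ← 81.62 m/s
set_airspeed(28.49): V ← 28.49 m/s
throttle_to(9118): rpm ← 9118
throttle_to(3264): rpm ← 3264
adjust_airspeed(+4.1): V ← 28.49 +4.1 = 32.59 m/s
adjust_airspeed(+17.89): V ← 32.59 +17.89 = 50.48 m/s
final state: V = 50.48 m/s, rpm = 3264 → n = rpm/60 = 54.400000 rev/s
target J* = 0.7782; solve J* = V/(n·D) for n: n = V/(J*·D) = 50.48/(0.7782 × 0.92) = 70.508308 rev/s
rpm = 60·n = 4230.498475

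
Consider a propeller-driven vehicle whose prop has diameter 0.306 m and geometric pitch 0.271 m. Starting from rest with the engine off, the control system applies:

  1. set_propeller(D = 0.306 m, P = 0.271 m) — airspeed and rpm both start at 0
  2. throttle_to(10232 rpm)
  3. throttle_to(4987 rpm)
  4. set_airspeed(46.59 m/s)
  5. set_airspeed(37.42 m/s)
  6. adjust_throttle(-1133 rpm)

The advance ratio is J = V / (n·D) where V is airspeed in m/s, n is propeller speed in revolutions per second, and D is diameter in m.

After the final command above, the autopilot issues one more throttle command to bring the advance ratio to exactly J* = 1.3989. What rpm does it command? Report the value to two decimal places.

set_propeller: D = 0.306 m, P = 0.271 m (p = P/D = 0.885621); state ← (V=0, rpm=0)
throttle_to(10232): rpm ← 10232
throttle_to(4987): rpm ← 4987
set_airspeed(46.59): V ← 46.59 m/s
set_airspeed(37.42): V ← 37.42 m/s
adjust_throttle(-1133): rpm ← 4987 -1133 = 3854
final state: V = 37.42 m/s, rpm = 3854 → n = rpm/60 = 64.233333 rev/s
target J* = 1.3989; solve J* = V/(n·D) for n: n = V/(J*·D) = 37.42/(1.3989 × 0.306) = 87.416957 rev/s
rpm = 60·n = 5245.017444

rpm = 5245.02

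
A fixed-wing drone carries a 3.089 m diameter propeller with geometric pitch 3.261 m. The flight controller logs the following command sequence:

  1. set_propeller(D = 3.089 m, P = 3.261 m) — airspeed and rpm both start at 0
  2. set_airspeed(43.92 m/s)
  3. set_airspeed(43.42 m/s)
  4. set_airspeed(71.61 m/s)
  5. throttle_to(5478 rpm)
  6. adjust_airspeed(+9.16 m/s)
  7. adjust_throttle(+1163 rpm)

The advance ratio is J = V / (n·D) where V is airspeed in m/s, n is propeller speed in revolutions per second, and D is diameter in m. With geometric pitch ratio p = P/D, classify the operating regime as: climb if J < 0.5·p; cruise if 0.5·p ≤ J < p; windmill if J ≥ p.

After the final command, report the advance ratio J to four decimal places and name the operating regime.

J = 0.2362, regime = climb

set_propeller: D = 3.089 m, P = 3.261 m (p = P/D = 1.055681); state ← (V=0, rpm=0)
set_airspeed(43.92): V ← 43.92 m/s
set_airspeed(43.42): V ← 43.42 m/s
set_airspeed(71.61): V ← 71.61 m/s
throttle_to(5478): rpm ← 5478
adjust_airspeed(+9.16): V ← 71.61 +9.16 = 80.77 m/s
adjust_throttle(+1163): rpm ← 5478 +1163 = 6641
final state: V = 80.77 m/s, rpm = 6641 → n = rpm/60 = 110.683333 rev/s
J = V / (n·D) = 80.77 / (110.683333 × 3.089) = 0.236238
regime bands: climb J<0.5278 | cruise [0.5278, 1.0557) | windmill J≥1.0557
J = 0.2362 → climb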